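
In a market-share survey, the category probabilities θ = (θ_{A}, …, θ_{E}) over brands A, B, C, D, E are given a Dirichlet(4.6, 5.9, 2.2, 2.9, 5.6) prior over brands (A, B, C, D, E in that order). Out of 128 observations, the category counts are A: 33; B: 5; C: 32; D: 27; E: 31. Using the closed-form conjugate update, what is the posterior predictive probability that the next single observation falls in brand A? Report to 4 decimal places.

0.2520

The Dirichlet prior is conjugate to the Multinomial likelihood: each posterior αⱼ = prior αⱼ + observed count nⱼ.
Posterior concentration: (37.6, 10.9, 34.2, 29.9, 36.6), total = 149.2.
P(next = A | data) = α_{A}/Σα = 0.2520.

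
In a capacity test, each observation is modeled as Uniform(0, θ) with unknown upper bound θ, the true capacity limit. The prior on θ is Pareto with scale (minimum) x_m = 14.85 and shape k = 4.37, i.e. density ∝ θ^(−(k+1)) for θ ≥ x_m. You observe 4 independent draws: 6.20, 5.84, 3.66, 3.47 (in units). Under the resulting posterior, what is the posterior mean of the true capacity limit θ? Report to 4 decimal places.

16.8649

A Pareto(scale x_m, shape k) prior on the upper bound θ of Uniform(0, θ) is conjugate: posterior is Pareto(max(x_m, max xᵢ), k + n).
Sample maximum = 6.20; prior scale x_m = 14.85 → posterior scale = max = 14.85.
Posterior shape = 4.37 + 4 = 8.37.
E[θ|data] = k·x_m/(k−1) = 8.37·14.85/7.37 = 16.8649.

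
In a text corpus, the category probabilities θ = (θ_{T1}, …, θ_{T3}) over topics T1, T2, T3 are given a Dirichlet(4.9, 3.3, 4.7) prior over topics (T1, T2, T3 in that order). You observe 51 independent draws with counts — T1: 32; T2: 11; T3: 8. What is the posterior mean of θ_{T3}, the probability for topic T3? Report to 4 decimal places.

The Dirichlet prior is conjugate to the Multinomial likelihood: each posterior αⱼ = prior αⱼ + observed count nⱼ.
Posterior concentration: (36.9, 14.3, 12.7), total = 63.9.
E[θ_{T3}|data] = α_{T3}/Σα = 12.7/63.9 = 0.1987.

0.1987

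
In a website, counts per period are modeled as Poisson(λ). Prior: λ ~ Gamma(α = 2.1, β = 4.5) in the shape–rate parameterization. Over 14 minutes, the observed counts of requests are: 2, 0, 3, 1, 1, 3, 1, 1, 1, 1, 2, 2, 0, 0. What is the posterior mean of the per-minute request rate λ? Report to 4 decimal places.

1.0865

With a Gamma(shape α, rate β) prior, the Poisson likelihood is conjugate: the posterior is Gamma(α + ΣXᵢ, β + n).
Sum of counts S = 18 over n = 14 minutes.
Posterior: Gamma(α+S, β+n) = Gamma(2.1+18, 4.5+14) = Gamma(20.1, 18.5).
Posterior mean = α/β = 20.1/18.5 = 1.0865.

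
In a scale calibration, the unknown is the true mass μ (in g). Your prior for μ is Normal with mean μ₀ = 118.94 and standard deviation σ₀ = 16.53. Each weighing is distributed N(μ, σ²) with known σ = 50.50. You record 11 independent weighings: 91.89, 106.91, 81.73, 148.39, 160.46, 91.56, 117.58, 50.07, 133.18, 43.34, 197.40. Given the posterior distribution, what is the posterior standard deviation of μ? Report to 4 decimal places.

For Normal data with known variance σ², a Normal(μ₀, σ₀²) prior on μ is conjugate. Posterior precision = 1/σ₀² + n/σ²; posterior mean is the precision-weighted average of μ₀ and x̄.
σ₀² = 16.53² = 273.2409, σ² = 50.50² = 2550.25; σ² + n·σ₀² = 2550.25 + 11·273.2409 = 5555.8999.
Posterior precision = 1/σ₀² + n/σ² = 1/273.2409 + 11/2550.25 = (σ² + n·σ₀²)/(σ₀²σ²) = 5555.8999/(273.2409·2550.25); posterior variance σₙ² = σ₀²σ²/(σ² + n·σ₀²) = 273.2409·2550.25/5555.8999 = 125.422095.
Posterior SD = √σₙ² = √(273.2409·2550.25/5555.8999) = 11.1992.

11.1992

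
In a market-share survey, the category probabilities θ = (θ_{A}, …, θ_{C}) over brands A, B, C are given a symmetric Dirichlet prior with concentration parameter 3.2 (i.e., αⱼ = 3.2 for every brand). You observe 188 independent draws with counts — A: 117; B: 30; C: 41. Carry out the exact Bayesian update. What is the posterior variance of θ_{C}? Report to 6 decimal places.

The Dirichlet prior is conjugate to the Multinomial likelihood: each posterior αⱼ = prior αⱼ + observed count nⱼ.
Posterior concentration: (120.2, 33.2, 44.2), total = 197.6.
Var[θ_j] = α_j(Σα−α_j)/((Σα)²(Σα+1)) = 44.2·153.4/(197.6²·198.6) = 0.000874.

0.000874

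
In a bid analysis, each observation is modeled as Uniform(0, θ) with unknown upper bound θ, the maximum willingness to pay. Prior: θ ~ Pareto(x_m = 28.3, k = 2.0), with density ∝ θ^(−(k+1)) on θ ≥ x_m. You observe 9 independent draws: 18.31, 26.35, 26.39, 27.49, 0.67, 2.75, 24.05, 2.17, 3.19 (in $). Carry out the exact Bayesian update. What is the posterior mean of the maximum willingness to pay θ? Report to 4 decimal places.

31.1300

A Pareto(scale x_m, shape k) prior on the upper bound θ of Uniform(0, θ) is conjugate: posterior is Pareto(max(x_m, max xᵢ), k + n).
Sample maximum = 27.49; prior scale x_m = 28.3 → posterior scale = max = 28.30.
Posterior shape = 2.0 + 9 = 11.0.
E[θ|data] = k·x_m/(k−1) = 11.0·28.30/10.0 = 31.1300.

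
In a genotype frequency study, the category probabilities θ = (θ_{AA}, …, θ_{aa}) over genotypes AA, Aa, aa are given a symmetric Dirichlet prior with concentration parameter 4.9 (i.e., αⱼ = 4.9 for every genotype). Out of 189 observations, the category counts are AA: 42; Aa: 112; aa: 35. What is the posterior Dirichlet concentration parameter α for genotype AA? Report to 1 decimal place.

The Dirichlet prior is conjugate to the Multinomial likelihood: each posterior αⱼ = prior αⱼ + observed count nⱼ.
Posterior concentration: (46.9, 116.9, 39.9), total = 203.7.
α_{AA} = 4.9 + 42 = 46.9.

46.9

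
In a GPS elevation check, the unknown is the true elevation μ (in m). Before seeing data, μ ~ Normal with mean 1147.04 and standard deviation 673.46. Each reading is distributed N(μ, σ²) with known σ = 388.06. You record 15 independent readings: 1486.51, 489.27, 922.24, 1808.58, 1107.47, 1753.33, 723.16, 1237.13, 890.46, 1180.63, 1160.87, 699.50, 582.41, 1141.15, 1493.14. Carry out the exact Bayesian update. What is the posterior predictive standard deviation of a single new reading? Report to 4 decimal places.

400.5153

For Normal data with known variance σ², a Normal(μ₀, σ₀²) prior on μ is conjugate. Posterior precision = 1/σ₀² + n/σ²; posterior mean is the precision-weighted average of μ₀ and x̄.
σ₀² = 673.46² = 453548.3716, σ² = 388.06² = 150590.5636; σ² + n·σ₀² = 150590.5636 + 15·453548.3716 = 6953816.1376.
Posterior precision = 1/σ₀² + n/σ² = 1/453548.3716 + 15/150590.5636 = (σ² + n·σ₀²)/(σ₀²σ²) = 6953816.1376/(453548.3716·150590.5636); posterior variance σₙ² = σ₀²σ²/(σ² + n·σ₀²) = 453548.3716·150590.5636/6953816.1376 = 9821.960136.
Predictive variance for one new observation = σₙ² + σ² = 453548.3716·150590.5636/6953816.1376 + 150590.5636 = σ²·(σ₀² + 6953816.1376)/6953816.1376 = 150590.5636·7407364.5092/6953816.1376 = 160412.523736; SD = √(150590.5636·7407364.5092/6953816.1376) = 400.5153.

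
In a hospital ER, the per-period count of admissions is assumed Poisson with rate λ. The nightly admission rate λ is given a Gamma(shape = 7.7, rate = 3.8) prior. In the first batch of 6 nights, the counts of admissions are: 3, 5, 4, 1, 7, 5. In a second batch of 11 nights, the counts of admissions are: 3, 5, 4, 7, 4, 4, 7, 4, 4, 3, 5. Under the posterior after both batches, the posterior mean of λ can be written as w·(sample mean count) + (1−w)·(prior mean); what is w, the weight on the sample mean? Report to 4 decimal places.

0.8173

With a Gamma(shape α, rate β) prior, the Poisson likelihood is conjugate: the posterior is Gamma(α + ΣXᵢ, β + n).
Total number of nights: n = 6 + 11 = 17.
Posterior mean = (α₀+S)/(β₀+n) = [n/(β₀+n)]·(S/n) + [β₀/(β₀+n)]·(α₀/β₀), so only n and β₀ enter the weight.
Weight on data w = n/(β₀+n) = 17/(3.8+17) = 17/20.8 = 0.8173.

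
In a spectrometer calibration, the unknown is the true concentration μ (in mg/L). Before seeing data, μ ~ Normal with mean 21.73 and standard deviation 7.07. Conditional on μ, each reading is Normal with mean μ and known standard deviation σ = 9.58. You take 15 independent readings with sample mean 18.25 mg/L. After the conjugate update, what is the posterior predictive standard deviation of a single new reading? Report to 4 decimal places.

9.8604

For Normal data with known variance σ², a Normal(μ₀, σ₀²) prior on μ is conjugate. Posterior precision = 1/σ₀² + n/σ²; posterior mean is the precision-weighted average of μ₀ and x̄.
σ₀² = 7.07² = 49.9849, σ² = 9.58² = 91.7764; σ² + n·σ₀² = 91.7764 + 15·49.9849 = 841.5499.
Posterior precision = 1/σ₀² + n/σ² = 1/49.9849 + 15/91.7764 = (σ² + n·σ₀²)/(σ₀²σ²) = 841.5499/(49.9849·91.7764); posterior variance σₙ² = σ₀²σ²/(σ² + n·σ₀²) = 49.9849·91.7764/841.5499 = 5.451173.
Predictive variance for one new observation = σₙ² + σ² = 49.9849·91.7764/841.5499 + 91.7764 = σ²·(σ₀² + 841.5499)/841.5499 = 91.7764·891.5348/841.5499 = 97.227573; SD = √(91.7764·891.5348/841.5499) = 9.8604.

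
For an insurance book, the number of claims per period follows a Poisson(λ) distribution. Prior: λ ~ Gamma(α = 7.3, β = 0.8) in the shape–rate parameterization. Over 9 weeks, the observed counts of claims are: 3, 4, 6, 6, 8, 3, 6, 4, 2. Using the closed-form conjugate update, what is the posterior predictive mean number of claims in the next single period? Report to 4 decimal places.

5.0306

With a Gamma(shape α, rate β) prior, the Poisson likelihood is conjugate: the posterior is Gamma(α + ΣXᵢ, β + n).
Sum of counts S = 42 over n = 9 weeks.
Posterior: Gamma(α+S, β+n) = Gamma(7.3+42, 0.8+9) = Gamma(49.3, 9.8).
The predictive distribution for one future period is NegBinom with mean α/β = 5.0306.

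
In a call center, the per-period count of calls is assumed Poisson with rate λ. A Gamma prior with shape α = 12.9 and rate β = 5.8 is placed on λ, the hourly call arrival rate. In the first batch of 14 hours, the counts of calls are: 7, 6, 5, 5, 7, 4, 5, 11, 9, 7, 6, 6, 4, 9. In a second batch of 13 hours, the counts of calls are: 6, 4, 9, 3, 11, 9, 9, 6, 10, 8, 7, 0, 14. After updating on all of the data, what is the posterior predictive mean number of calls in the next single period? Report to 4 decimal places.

6.0945

With a Gamma(shape α, rate β) prior, the Poisson likelihood is conjugate: the posterior is Gamma(α + ΣXᵢ, β + n).
Batch 1: sum of counts S = 91 over n = 14 hours.
After batch 1: Gamma(α+S, β+n) = Gamma(12.9+91, 5.8+14) = Gamma(103.9, 19.8).
Batch 2: sum of counts S = 96 over n = 13 hours.
After batch 2: Gamma(α+S, β+n) = Gamma(103.9+96, 19.8+13) = Gamma(199.9, 32.8).
The predictive distribution for one future period is NegBinom with mean α/β = 6.0945.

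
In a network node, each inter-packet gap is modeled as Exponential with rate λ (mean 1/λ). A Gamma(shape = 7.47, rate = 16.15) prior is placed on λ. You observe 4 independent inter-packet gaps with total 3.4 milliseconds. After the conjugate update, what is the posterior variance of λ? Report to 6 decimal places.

With a Gamma(shape α, rate β) prior on the exponential rate λ, the posterior after n observations with total T = Σxᵢ is Gamma(α+n, β+T).
Posterior: Gamma(7.47+4, 16.15+3.4) = Gamma(11.47, 19.55).
Var = α/β² = 0.030010.

0.030010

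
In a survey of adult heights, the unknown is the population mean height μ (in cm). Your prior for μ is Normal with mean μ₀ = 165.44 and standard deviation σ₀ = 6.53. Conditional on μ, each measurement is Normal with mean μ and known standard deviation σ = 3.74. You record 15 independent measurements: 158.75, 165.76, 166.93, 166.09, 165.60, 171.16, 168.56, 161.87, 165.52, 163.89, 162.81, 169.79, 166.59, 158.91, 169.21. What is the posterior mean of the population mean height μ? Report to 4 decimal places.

165.4296

For Normal data with known variance σ², a Normal(μ₀, σ₀²) prior on μ is conjugate. Posterior precision = 1/σ₀² + n/σ²; posterior mean is the precision-weighted average of μ₀ and x̄.
Σxᵢ = 158.75 + 165.76 + 166.93 + 166.09 + 165.60 + 171.16 + 168.56 + 161.87 + 165.52 + 163.89 + 162.81 + 169.79 + 166.59 + 158.91 + 169.21 = 2481.44, so n·x̄ = 2481.44.
σ₀² = 6.53² = 42.6409, σ² = 3.74² = 13.9876; σ² + n·σ₀² = 13.9876 + 15·42.6409 = 653.6011.
Posterior mean = (μ₀/σ₀² + n·x̄/σ²)/(1/σ₀² + n/σ²) = (σ²·μ₀ + σ₀²·n·x̄)/(σ² + n·σ₀²) = (13.9876·165.44 + 42.6409·2481.44)/653.6011 = 108124.94344/653.6011 = 165.4296.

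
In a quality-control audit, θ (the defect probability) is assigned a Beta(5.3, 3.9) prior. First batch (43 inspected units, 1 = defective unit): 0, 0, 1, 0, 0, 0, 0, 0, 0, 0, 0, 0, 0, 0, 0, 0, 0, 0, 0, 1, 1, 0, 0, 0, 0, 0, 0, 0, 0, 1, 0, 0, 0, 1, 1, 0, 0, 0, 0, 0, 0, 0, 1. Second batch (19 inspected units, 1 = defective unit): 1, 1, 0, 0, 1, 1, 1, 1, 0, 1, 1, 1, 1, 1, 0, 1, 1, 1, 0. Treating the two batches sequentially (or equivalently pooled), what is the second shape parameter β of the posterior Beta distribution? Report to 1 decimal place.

The Beta prior is conjugate to a Binomial/Bernoulli likelihood; the update adds successes to α and failures to β.
After batch 1: Beta(5.3+7, 3.9+36) = Beta(12.3, 39.9).
After batch 2: Beta(12.3+14, 39.9+5) = Beta(26.3, 44.9).
Posterior β = 44.9.

44.9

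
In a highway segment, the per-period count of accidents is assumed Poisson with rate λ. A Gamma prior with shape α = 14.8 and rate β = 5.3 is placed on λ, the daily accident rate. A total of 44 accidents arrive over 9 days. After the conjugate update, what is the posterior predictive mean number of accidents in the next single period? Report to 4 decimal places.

4.1119

With a Gamma(shape α, rate β) prior, the Poisson likelihood is conjugate: the posterior is Gamma(α + ΣXᵢ, β + n).
Posterior: Gamma(α+S, β+n) = Gamma(14.8+44, 5.3+9) = Gamma(58.8, 14.3).
The predictive distribution for one future period is NegBinom with mean α/β = 4.1119.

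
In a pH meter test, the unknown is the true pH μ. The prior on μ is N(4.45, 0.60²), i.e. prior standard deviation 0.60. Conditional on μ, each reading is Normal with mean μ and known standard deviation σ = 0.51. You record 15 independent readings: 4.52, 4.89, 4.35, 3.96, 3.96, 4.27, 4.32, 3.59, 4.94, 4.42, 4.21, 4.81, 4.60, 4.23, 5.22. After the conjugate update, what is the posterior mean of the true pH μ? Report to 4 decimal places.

For Normal data with known variance σ², a Normal(μ₀, σ₀²) prior on μ is conjugate. Posterior precision = 1/σ₀² + n/σ²; posterior mean is the precision-weighted average of μ₀ and x̄.
Σxᵢ = 4.52 + 4.89 + 4.35 + 3.96 + 3.96 + 4.27 + 4.32 + 3.59 + 4.94 + 4.42 + 4.21 + 4.81 + 4.60 + 4.23 + 5.22 = 66.29, so n·x̄ = 66.29.
σ₀² = 0.60² = 0.36, σ² = 0.51² = 0.2601; σ² + n·σ₀² = 0.2601 + 15·0.36 = 5.6601.
Posterior mean = (μ₀/σ₀² + n·x̄/σ²)/(1/σ₀² + n/σ²) = (σ²·μ₀ + σ₀²·n·x̄)/(σ² + n·σ₀²) = (0.2601·4.45 + 0.36·66.29)/5.6601 = 25.021845/5.6601 = 4.4207.

4.4207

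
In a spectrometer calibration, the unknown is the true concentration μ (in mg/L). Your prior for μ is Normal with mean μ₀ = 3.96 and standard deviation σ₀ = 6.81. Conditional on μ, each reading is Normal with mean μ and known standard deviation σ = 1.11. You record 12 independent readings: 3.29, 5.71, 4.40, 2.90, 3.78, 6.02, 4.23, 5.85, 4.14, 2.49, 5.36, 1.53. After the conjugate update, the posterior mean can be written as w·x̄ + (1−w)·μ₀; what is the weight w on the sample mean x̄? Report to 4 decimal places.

0.9978

For Normal data with known variance σ², a Normal(μ₀, σ₀²) prior on μ is conjugate. Posterior precision = 1/σ₀² + n/σ²; posterior mean is the precision-weighted average of μ₀ and x̄.
σ₀² = 6.81² = 46.3761, σ² = 1.11² = 1.2321. Prior precision 1/σ₀² = 1/46.3761; data precision n/σ² = 12/1.2321.
w = (n/σ²)/(1/σ₀² + n/σ²) = n·σ₀²/(σ² + n·σ₀²) = 12·46.3761/(1.2321 + 12·46.3761) = 556.5132/557.7453 = 0.9978.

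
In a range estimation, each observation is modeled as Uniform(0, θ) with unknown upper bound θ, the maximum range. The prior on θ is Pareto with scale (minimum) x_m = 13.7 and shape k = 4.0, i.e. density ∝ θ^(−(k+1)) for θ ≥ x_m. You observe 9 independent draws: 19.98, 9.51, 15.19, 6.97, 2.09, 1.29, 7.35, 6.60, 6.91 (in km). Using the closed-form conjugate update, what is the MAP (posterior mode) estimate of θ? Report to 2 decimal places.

A Pareto(scale x_m, shape k) prior on the upper bound θ of Uniform(0, θ) is conjugate: posterior is Pareto(max(x_m, max xᵢ), k + n).
Sample maximum = 19.98; prior scale x_m = 13.7 → posterior scale = max = 19.98.
Posterior shape = 4.0 + 9 = 13.0.
The Pareto density is decreasing on [x_m, ∞), so the mode is x_m = 19.98.

19.98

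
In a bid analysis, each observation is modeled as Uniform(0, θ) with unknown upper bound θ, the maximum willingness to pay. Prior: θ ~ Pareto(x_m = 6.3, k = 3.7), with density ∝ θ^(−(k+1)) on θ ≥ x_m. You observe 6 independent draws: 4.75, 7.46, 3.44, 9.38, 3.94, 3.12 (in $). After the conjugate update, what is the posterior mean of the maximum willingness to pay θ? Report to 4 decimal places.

A Pareto(scale x_m, shape k) prior on the upper bound θ of Uniform(0, θ) is conjugate: posterior is Pareto(max(x_m, max xᵢ), k + n).
Sample maximum = 9.38; prior scale x_m = 6.3 → posterior scale = max = 9.38.
Posterior shape = 3.7 + 6 = 9.7.
E[θ|data] = k·x_m/(k−1) = 9.7·9.38/8.7 = 10.4582.

10.4582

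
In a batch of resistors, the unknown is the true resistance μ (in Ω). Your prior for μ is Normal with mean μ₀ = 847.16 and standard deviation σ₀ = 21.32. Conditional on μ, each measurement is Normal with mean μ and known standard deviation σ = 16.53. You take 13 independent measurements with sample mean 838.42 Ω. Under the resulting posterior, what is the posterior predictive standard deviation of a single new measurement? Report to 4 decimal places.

For Normal data with known variance σ², a Normal(μ₀, σ₀²) prior on μ is conjugate. Posterior precision = 1/σ₀² + n/σ²; posterior mean is the precision-weighted average of μ₀ and x̄.
σ₀² = 21.32² = 454.5424, σ² = 16.53² = 273.2409; σ² + n·σ₀² = 273.2409 + 13·454.5424 = 6182.2921.
Posterior precision = 1/σ₀² + n/σ² = 1/454.5424 + 13/273.2409 = (σ² + n·σ₀²)/(σ₀²σ²) = 6182.2921/(454.5424·273.2409); posterior variance σₙ² = σ₀²σ²/(σ² + n·σ₀²) = 454.5424·273.2409/6182.2921 = 20.089568.
Predictive variance for one new observation = σₙ² + σ² = 454.5424·273.2409/6182.2921 + 273.2409 = σ²·(σ₀² + 6182.2921)/6182.2921 = 273.2409·6636.8345/6182.2921 = 293.330468; SD = √(273.2409·6636.8345/6182.2921) = 17.1269.

17.1269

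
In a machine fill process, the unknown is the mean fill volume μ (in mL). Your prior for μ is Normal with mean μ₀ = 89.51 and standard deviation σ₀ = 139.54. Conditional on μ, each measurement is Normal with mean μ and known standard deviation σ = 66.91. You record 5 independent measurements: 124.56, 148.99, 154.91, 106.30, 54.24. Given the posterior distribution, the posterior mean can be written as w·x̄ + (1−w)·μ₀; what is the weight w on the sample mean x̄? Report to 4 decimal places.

For Normal data with known variance σ², a Normal(μ₀, σ₀²) prior on μ is conjugate. Posterior precision = 1/σ₀² + n/σ²; posterior mean is the precision-weighted average of μ₀ and x̄.
σ₀² = 139.54² = 19471.4116, σ² = 66.91² = 4476.9481. Prior precision 1/σ₀² = 1/19471.4116; data precision n/σ² = 5/4476.9481.
w = (n/σ²)/(1/σ₀² + n/σ²) = n·σ₀²/(σ² + n·σ₀²) = 5·19471.4116/(4476.9481 + 5·19471.4116) = 97357.058/101834.0061 = 0.9560.

0.9560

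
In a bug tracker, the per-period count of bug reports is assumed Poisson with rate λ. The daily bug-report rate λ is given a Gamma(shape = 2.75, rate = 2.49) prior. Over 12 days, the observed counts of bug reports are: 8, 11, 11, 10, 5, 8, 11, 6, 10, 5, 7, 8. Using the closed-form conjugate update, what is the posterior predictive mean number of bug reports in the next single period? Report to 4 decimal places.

With a Gamma(shape α, rate β) prior, the Poisson likelihood is conjugate: the posterior is Gamma(α + ΣXᵢ, β + n).
Sum of counts S = 100 over n = 12 days.
Posterior: Gamma(α+S, β+n) = Gamma(2.75+100, 2.49+12) = Gamma(102.75, 14.49).
The predictive distribution for one future period is NegBinom with mean α/β = 7.0911.

7.0911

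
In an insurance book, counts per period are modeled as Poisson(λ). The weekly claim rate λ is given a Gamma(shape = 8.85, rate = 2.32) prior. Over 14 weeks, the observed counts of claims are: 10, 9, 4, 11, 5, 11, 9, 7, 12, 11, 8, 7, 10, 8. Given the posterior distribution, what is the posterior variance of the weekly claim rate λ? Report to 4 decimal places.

With a Gamma(shape α, rate β) prior, the Poisson likelihood is conjugate: the posterior is Gamma(α + ΣXᵢ, β + n).
Sum of counts S = 122 over n = 14 weeks.
Posterior: Gamma(α+S, β+n) = Gamma(8.85+122, 2.32+14) = Gamma(130.85, 16.32).
Var = α/β² = 130.85/16.32² = 0.4913.

0.4913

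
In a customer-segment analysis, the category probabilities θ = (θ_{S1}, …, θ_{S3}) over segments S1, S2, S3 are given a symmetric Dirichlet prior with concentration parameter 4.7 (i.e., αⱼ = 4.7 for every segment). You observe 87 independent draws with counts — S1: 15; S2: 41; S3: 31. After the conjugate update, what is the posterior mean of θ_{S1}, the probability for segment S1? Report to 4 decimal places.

The Dirichlet prior is conjugate to the Multinomial likelihood: each posterior αⱼ = prior αⱼ + observed count nⱼ.
Posterior concentration: (19.7, 45.7, 35.7), total = 101.1.
E[θ_{S1}|data] = α_{S1}/Σα = 19.7/101.1 = 0.1949.

0.1949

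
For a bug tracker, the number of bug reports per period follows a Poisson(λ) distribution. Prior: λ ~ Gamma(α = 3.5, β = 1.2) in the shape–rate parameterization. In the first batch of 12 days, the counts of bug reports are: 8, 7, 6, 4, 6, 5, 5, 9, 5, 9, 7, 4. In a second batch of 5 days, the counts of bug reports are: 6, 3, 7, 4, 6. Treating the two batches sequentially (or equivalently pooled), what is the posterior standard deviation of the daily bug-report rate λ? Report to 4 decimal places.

With a Gamma(shape α, rate β) prior, the Poisson likelihood is conjugate: the posterior is Gamma(α + ΣXᵢ, β + n).
Batch 1: sum of counts S = 75 over n = 12 days.
After batch 1: Gamma(α+S, β+n) = Gamma(3.5+75, 1.2+12) = Gamma(78.5, 13.2).
Batch 2: sum of counts S = 26 over n = 5 days.
After batch 2: Gamma(α+S, β+n) = Gamma(78.5+26, 13.2+5) = Gamma(104.5, 18.2).
SD = √α/β = √104.5/18.2 = 0.5617.

0.5617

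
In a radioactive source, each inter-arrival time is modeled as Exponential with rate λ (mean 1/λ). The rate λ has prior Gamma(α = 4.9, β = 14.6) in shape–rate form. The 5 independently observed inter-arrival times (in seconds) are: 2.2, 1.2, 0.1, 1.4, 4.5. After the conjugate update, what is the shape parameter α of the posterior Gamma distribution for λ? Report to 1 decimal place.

With a Gamma(shape α, rate β) prior on the exponential rate λ, the posterior after n observations with total T = Σxᵢ is Gamma(α+n, β+T).
Sum of observations T = 9.4 seconds; n = 5.
Posterior: Gamma(4.9+5, 14.6+9.4) = Gamma(9.9, 24.0).
Posterior α = 9.9.

9.9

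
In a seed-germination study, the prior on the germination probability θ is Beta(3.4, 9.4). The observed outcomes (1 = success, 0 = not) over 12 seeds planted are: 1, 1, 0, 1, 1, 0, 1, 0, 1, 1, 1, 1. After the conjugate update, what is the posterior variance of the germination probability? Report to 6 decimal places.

The Beta prior is conjugate to a Binomial/Bernoulli likelihood; the update adds successes to α and failures to β.
Posterior: Beta(α+k, β+n−k) = Beta(3.4+9, 9.4+3) = Beta(12.4, 12.4).
Var = αβ/((α+β)²(α+β+1)) = 12.4·12.4/(24.8²·25.8) = 0.009690.

0.009690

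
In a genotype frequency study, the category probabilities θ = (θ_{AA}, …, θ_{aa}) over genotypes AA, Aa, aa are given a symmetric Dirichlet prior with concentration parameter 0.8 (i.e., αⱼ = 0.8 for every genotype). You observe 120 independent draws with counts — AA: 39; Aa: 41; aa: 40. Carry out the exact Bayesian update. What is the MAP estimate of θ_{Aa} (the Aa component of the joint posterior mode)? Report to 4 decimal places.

0.3417

The Dirichlet prior is conjugate to the Multinomial likelihood: each posterior αⱼ = prior αⱼ + observed count nⱼ.
Posterior concentration: (39.8, 41.8, 40.8), total = 122.4.
Joint mode component: (α_{Aa}−1)/(Σα−K) = 40.8/119.4 = 0.3417.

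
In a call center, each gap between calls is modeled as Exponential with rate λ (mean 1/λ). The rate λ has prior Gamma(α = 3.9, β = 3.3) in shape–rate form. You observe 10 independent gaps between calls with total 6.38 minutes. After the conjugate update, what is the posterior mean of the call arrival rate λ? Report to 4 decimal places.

With a Gamma(shape α, rate β) prior on the exponential rate λ, the posterior after n observations with total T = Σxᵢ is Gamma(α+n, β+T).
Posterior: Gamma(3.9+10, 3.3+6.38) = Gamma(13.9, 9.68).
Posterior mean of λ = α/β = 13.9/9.68 = 1.4360.

1.4360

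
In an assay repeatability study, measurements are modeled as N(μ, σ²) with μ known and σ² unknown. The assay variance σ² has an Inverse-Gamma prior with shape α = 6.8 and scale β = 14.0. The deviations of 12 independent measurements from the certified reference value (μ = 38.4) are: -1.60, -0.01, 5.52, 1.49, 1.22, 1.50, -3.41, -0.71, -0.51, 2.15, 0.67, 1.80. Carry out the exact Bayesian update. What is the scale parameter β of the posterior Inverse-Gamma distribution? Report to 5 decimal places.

With known mean μ and an Inverse-Gamma(α, β) prior on σ², the Normal likelihood is conjugate: posterior is Inv-Gamma(α + n/2, β + Σ(xᵢ−μ)²/2).
Σ(xᵢ−μ)² = (-1.60)² + (-0.01)² + (5.52)² + (1.49)² + (1.22)² + (1.50)² + (-3.41)² + (-0.71)² + (-0.51)² + (2.15)² + (0.67)² + (1.80)² = 59.6927.
Posterior: Inv-Gamma(6.8 + 12/2, 14.0 + 59.6927/2) = Inv-Gamma(12.80, 43.84635).
Posterior β = 43.84635.

43.84635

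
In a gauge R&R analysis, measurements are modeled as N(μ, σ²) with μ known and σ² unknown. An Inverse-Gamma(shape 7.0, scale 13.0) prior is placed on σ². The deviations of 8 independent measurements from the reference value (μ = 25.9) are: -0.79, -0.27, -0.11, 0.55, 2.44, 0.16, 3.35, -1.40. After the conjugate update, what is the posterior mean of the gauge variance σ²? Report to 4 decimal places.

With known mean μ and an Inverse-Gamma(α, β) prior on σ², the Normal likelihood is conjugate: posterior is Inv-Gamma(α + n/2, β + Σ(xᵢ−μ)²/2).
Σ(xᵢ−μ)² = (-0.79)² + (-0.27)² + (-0.11)² + (0.55)² + (2.44)² + (0.16)² + (3.35)² + (-1.40)² = 20.1733.
Posterior: Inv-Gamma(7.0 + 8/2, 13.0 + 20.1733/2) = Inv-Gamma(11.00, 23.08665).
E[σ²|data] = β/(α−1) = 23.08665/10.00 = 2.3087.

2.3087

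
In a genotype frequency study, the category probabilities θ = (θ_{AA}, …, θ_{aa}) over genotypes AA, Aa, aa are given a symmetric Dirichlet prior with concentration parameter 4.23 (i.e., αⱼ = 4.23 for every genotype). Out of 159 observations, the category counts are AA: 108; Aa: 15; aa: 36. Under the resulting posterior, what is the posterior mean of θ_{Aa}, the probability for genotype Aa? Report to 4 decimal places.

The Dirichlet prior is conjugate to the Multinomial likelihood: each posterior αⱼ = prior αⱼ + observed count nⱼ.
Posterior concentration: (112.23, 19.23, 40.23), total = 171.69.
E[θ_{Aa}|data] = α_{Aa}/Σα = 19.23/171.69 = 0.1120.

0.1120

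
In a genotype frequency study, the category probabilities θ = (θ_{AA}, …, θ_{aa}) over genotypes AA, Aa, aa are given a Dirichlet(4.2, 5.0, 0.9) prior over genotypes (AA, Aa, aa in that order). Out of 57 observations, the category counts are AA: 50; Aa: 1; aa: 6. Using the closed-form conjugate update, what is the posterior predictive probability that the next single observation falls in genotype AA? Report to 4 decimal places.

0.8077

The Dirichlet prior is conjugate to the Multinomial likelihood: each posterior αⱼ = prior αⱼ + observed count nⱼ.
Posterior concentration: (54.2, 6.0, 6.9), total = 67.1.
P(next = AA | data) = α_{AA}/Σα = 0.8077.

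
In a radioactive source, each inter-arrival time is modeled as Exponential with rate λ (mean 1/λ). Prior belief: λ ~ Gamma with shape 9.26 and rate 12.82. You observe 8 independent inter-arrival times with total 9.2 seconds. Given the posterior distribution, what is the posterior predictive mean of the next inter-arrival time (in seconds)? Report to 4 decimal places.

1.3542

With a Gamma(shape α, rate β) prior on the exponential rate λ, the posterior after n observations with total T = Σxᵢ is Gamma(α+n, β+T).
Posterior: Gamma(9.26+8, 12.82+9.2) = Gamma(17.26, 22.02).
The predictive distribution for the next observation is Lomax; its mean is β/(α−1) = 22.02/16.26 = 1.3542.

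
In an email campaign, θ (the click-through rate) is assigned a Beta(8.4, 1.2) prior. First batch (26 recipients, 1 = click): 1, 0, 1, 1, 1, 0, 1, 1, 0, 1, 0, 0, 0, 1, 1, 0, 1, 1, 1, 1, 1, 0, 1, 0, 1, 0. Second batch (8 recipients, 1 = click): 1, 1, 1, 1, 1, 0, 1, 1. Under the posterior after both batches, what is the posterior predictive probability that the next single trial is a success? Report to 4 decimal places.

0.7202

The Beta prior is conjugate to a Binomial/Bernoulli likelihood; the update adds successes to α and failures to β.
After batch 1: Beta(8.4+16, 1.2+10) = Beta(24.4, 11.2).
After batch 2: Beta(24.4+7, 11.2+1) = Beta(31.4, 12.2).
For a single future Bernoulli trial, P(success | data) = α/(α+β) = 0.7202.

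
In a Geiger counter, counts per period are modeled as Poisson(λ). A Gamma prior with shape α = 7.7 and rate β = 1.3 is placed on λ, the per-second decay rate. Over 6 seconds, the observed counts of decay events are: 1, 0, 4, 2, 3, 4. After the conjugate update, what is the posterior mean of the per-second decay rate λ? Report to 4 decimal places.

2.9726

With a Gamma(shape α, rate β) prior, the Poisson likelihood is conjugate: the posterior is Gamma(α + ΣXᵢ, β + n).
Sum of counts S = 14 over n = 6 seconds.
Posterior: Gamma(α+S, β+n) = Gamma(7.7+14, 1.3+6) = Gamma(21.7, 7.3).
Posterior mean = α/β = 21.7/7.3 = 2.9726.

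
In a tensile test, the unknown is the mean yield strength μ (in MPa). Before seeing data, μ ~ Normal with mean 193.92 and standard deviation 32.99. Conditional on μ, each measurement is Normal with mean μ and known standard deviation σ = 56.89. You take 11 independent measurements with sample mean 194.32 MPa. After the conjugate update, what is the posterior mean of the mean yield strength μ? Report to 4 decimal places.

For Normal data with known variance σ², a Normal(μ₀, σ₀²) prior on μ is conjugate. Posterior precision = 1/σ₀² + n/σ²; posterior mean is the precision-weighted average of μ₀ and x̄.
n·x̄ = 11·194.32 = 2137.52.
σ₀² = 32.99² = 1088.3401, σ² = 56.89² = 3236.4721; σ² + n·σ₀² = 3236.4721 + 11·1088.3401 = 15208.2132.
Posterior mean = (μ₀/σ₀² + n·x̄/σ²)/(1/σ₀² + n/σ²) = (σ²·μ₀ + σ₀²·n·x̄)/(σ² + n·σ₀²) = (3236.4721·193.92 + 1088.3401·2137.52)/15208.2132 = 2953965.400184/15208.2132 = 194.2349.

194.2349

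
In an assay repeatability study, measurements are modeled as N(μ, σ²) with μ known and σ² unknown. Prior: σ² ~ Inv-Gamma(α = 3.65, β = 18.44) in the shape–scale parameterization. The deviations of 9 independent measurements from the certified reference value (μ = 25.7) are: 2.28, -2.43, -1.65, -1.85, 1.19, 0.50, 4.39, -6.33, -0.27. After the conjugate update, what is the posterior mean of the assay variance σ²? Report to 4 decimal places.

8.0565

With known mean μ and an Inverse-Gamma(α, β) prior on σ², the Normal likelihood is conjugate: posterior is Inv-Gamma(α + n/2, β + Σ(xᵢ−μ)²/2).
Σ(xᵢ−μ)² = (2.28)² + (-2.43)² + (-1.65)² + (-1.85)² + (1.19)² + (0.50)² + (4.39)² + (-6.33)² + (-0.27)² = 78.3283.
Posterior: Inv-Gamma(3.65 + 9/2, 18.44 + 78.3283/2) = Inv-Gamma(8.15, 57.60415).
E[σ²|data] = β/(α−1) = 57.60415/7.15 = 8.0565.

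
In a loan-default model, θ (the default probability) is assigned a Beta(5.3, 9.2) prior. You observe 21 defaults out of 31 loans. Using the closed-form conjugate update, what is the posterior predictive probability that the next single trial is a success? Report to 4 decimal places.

0.5780

The Beta prior is conjugate to a Binomial/Bernoulli likelihood; the update adds successes to α and failures to β.
Posterior: Beta(α+k, β+n−k) = Beta(5.3+21, 9.2+10) = Beta(26.3, 19.2).
For a single future Bernoulli trial, P(success | data) = α/(α+β) = 0.5780.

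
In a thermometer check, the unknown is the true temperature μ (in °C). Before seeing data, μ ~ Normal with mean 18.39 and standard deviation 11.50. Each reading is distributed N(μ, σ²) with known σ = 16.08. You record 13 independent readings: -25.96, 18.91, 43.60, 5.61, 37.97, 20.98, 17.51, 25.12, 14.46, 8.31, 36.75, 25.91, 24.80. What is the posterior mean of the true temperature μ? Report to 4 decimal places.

19.3863

For Normal data with known variance σ², a Normal(μ₀, σ₀²) prior on μ is conjugate. Posterior precision = 1/σ₀² + n/σ²; posterior mean is the precision-weighted average of μ₀ and x̄.
Σxᵢ = (-25.96) + 18.91 + 43.60 + 5.61 + 37.97 + 20.98 + 17.51 + 25.12 + 14.46 + 8.31 + 36.75 + 25.91 + 24.80 = 253.97, so n·x̄ = 253.97.
σ₀² = 11.50² = 132.25, σ² = 16.08² = 258.5664; σ² + n·σ₀² = 258.5664 + 13·132.25 = 1977.8164.
Posterior mean = (μ₀/σ₀² + n·x̄/σ²)/(1/σ₀² + n/σ²) = (σ²·μ₀ + σ₀²·n·x̄)/(σ² + n·σ₀²) = (258.5664·18.39 + 132.25·253.97)/1977.8164 = 38342.568596/1977.8164 = 19.3863.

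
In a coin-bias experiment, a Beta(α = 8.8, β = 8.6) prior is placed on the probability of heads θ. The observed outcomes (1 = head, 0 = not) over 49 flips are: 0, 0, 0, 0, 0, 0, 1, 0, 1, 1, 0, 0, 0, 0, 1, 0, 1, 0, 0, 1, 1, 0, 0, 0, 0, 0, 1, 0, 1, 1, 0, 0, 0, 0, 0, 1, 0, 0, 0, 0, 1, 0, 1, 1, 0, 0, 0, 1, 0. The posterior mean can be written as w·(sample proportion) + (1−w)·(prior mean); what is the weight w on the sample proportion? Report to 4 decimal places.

The Beta prior is conjugate to a Binomial/Bernoulli likelihood; the update adds successes to α and failures to β.
Posterior mean = (α₀+k)/(α₀+β₀+n) = [n/(α₀+β₀+n)]·(k/n) + [(α₀+β₀)/(α₀+β₀+n)]·α₀/(α₀+β₀), so only n and the prior enter the weight.
The weight on the data is w = n/(α₀+β₀+n) = 49/(8.8+8.6+49) = 49/66.4 = 0.7380.

0.7380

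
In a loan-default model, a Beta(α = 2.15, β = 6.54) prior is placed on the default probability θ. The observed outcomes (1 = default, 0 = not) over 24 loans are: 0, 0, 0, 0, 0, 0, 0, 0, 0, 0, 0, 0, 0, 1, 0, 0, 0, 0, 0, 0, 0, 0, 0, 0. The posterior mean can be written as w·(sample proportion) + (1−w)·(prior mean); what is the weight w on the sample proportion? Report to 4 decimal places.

The Beta prior is conjugate to a Binomial/Bernoulli likelihood; the update adds successes to α and failures to β.
Posterior mean = (α₀+k)/(α₀+β₀+n) = [n/(α₀+β₀+n)]·(k/n) + [(α₀+β₀)/(α₀+β₀+n)]·α₀/(α₀+β₀), so only n and the prior enter the weight.
The weight on the data is w = n/(α₀+β₀+n) = 24/(2.15+6.54+24) = 24/32.69 = 0.7342.

0.7342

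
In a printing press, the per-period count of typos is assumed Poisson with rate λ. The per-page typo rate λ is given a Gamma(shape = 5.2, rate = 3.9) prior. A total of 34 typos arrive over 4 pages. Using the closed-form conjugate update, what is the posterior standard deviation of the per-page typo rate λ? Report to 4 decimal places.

0.7925

With a Gamma(shape α, rate β) prior, the Poisson likelihood is conjugate: the posterior is Gamma(α + ΣXᵢ, β + n).
Posterior: Gamma(α+S, β+n) = Gamma(5.2+34, 3.9+4) = Gamma(39.2, 7.9).
SD = √α/β = √39.2/7.9 = 0.7925.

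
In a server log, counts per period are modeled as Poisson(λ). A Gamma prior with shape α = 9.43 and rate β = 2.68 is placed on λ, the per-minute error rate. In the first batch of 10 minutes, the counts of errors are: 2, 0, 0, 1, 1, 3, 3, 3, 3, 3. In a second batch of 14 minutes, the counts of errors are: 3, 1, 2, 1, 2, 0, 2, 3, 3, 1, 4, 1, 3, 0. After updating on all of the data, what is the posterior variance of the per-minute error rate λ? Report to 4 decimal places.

With a Gamma(shape α, rate β) prior, the Poisson likelihood is conjugate: the posterior is Gamma(α + ΣXᵢ, β + n).
Batch 1: sum of counts S = 19 over n = 10 minutes.
After batch 1: Gamma(α+S, β+n) = Gamma(9.43+19, 2.68+10) = Gamma(28.43, 12.68).
Batch 2: sum of counts S = 26 over n = 14 minutes.
After batch 2: Gamma(α+S, β+n) = Gamma(28.43+26, 12.68+14) = Gamma(54.43, 26.68).
Var = α/β² = 54.43/26.68² = 0.0765.

0.0765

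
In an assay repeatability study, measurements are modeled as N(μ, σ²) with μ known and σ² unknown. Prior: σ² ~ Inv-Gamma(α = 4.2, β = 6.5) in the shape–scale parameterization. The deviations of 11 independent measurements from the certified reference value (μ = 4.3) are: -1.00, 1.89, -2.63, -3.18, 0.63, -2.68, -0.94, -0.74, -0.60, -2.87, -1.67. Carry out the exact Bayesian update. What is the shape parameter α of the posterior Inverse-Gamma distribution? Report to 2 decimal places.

9.70

With known mean μ and an Inverse-Gamma(α, β) prior on σ², the Normal likelihood is conjugate: posterior is Inv-Gamma(α + n/2, β + Σ(xᵢ−μ)²/2).
Σ(xᵢ−μ)² = (-1.00)² + (1.89)² + (-2.63)² + (-3.18)² + (0.63)² + (-2.68)² + (-0.94)² + (-0.74)² + (-0.60)² + (-2.87)² + (-1.67)² = 41.9977.
Posterior: Inv-Gamma(4.2 + 11/2, 6.5 + 41.9977/2) = Inv-Gamma(9.70, 27.49885).
Posterior α = 9.70.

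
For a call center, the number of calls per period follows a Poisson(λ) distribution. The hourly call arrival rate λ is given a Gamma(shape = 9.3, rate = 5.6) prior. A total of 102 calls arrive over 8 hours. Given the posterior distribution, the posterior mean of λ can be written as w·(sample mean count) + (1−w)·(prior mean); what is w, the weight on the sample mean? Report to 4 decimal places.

0.5882

With a Gamma(shape α, rate β) prior, the Poisson likelihood is conjugate: the posterior is Gamma(α + ΣXᵢ, β + n).
Posterior mean = (α₀+S)/(β₀+n) = [n/(β₀+n)]·(S/n) + [β₀/(β₀+n)]·(α₀/β₀), so only n and β₀ enter the weight.
Weight on data w = n/(β₀+n) = 8/(5.6+8) = 8/13.6 = 0.5882.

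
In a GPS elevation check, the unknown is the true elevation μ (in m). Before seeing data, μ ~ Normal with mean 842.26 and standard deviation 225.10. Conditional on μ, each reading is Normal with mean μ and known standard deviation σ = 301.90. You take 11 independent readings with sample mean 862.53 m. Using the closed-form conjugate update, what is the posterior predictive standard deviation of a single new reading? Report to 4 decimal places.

For Normal data with known variance σ², a Normal(μ₀, σ₀²) prior on μ is conjugate. Posterior precision = 1/σ₀² + n/σ²; posterior mean is the precision-weighted average of μ₀ and x̄.
σ₀² = 225.10² = 50670.01, σ² = 301.90² = 91143.61; σ² + n·σ₀² = 91143.61 + 11·50670.01 = 648513.72.
Posterior precision = 1/σ₀² + n/σ² = 1/50670.01 + 11/91143.61 = (σ² + n·σ₀²)/(σ₀²σ²) = 648513.72/(50670.01·91143.61); posterior variance σₙ² = σ₀²σ²/(σ² + n·σ₀²) = 50670.01·91143.61/648513.72 = 7121.279763.
Predictive variance for one new observation = σₙ² + σ² = 50670.01·91143.61/648513.72 + 91143.61 = σ²·(σ₀² + 648513.72)/648513.72 = 91143.61·699183.73/648513.72 = 98264.889763; SD = √(91143.61·699183.73/648513.72) = 313.4723.

313.4723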